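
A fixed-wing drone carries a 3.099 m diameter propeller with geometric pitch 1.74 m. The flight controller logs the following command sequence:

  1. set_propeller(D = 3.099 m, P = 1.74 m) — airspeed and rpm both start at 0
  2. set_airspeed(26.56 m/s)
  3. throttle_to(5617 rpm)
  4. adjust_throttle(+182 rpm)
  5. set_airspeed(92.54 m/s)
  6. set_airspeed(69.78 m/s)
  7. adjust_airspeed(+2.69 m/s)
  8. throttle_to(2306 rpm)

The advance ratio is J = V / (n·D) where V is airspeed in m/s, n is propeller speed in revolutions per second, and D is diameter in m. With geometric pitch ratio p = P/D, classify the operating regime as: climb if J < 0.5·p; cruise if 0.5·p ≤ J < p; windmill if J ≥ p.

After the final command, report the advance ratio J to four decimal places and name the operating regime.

J = 0.6085, regime = windmill

set_propeller: D = 3.099 m, P = 1.74 m (p = P/D = 0.561471); state ← (V=0, rpm=0)
set_airspeed(26.56): V ← 26.56 m/s
throttle_to(5617): rpm ← 5617
adjust_throttle(+182): rpm ← 5617 +182 = 5799
set_airspeed(92.54): V ← 92.54 m/s
set_airspeed(69.78): V ← 69.78 m/s
adjust_airspeed(+2.69): V ← 69.78 +2.69 = 72.47 m/s
throttle_to(2306): rpm ← 2306
final state: V = 72.47 m/s, rpm = 2306 → n = rpm/60 = 38.433333 rev/s
J = V / (n·D) = 72.47 / (38.433333 × 3.099) = 0.608455
regime bands: climb J<0.2807 | cruise [0.2807, 0.5615) | windmill J≥0.5615
J = 0.6085 → windmill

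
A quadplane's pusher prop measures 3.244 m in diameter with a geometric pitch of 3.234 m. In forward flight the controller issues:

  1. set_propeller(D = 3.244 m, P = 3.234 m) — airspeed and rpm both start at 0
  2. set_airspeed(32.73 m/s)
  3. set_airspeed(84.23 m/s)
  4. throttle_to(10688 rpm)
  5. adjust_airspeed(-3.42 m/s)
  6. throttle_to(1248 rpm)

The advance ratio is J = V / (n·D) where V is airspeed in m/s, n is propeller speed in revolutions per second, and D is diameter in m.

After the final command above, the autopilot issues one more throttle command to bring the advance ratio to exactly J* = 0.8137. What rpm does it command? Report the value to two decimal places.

rpm = 1836.84

set_propeller: D = 3.244 m, P = 3.234 m (p = P/D = 0.996917); state ← (V=0, rpm=0)
set_airspeed(32.73): V ← 32.73 m/s
set_airspeed(84.23): V ← 84.23 m/s
throttle_to(10688): rpm ← 10688
adjust_airspeed(-3.42): V ← 84.23 -3.42 = 80.81 m/s
throttle_to(1248): rpm ← 1248
final state: V = 80.81 m/s, rpm = 1248 → n = rpm/60 = 20.800000 rev/s
target J* = 0.8137; solve J* = V/(n·D) for n: n = V/(J*·D) = 80.81/(0.8137 × 3.244) = 30.613991 rev/s
rpm = 60·n = 1836.839439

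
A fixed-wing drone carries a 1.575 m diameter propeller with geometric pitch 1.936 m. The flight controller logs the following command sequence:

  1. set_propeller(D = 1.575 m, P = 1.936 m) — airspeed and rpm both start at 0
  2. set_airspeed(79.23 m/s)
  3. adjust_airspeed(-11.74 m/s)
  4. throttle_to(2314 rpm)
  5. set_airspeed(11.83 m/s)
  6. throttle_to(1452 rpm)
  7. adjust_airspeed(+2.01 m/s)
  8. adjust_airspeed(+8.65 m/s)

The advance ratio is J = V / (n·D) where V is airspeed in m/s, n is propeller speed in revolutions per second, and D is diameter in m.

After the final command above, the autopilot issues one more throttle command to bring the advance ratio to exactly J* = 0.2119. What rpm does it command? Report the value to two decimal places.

set_propeller: D = 1.575 m, P = 1.936 m (p = P/D = 1.229206); state ← (V=0, rpm=0)
set_airspeed(79.23): V ← 79.23 m/s
adjust_airspeed(-11.74): V ← 79.23 -11.74 = 67.49 m/s
throttle_to(2314): rpm ← 2314
set_airspeed(11.83): V ← 11.83 m/s
throttle_to(1452): rpm ← 1452
adjust_airspeed(+2.01): V ← 11.83 +2.01 = 13.84 m/s
adjust_airspeed(+8.65): V ← 13.84 +8.65 = 22.49 m/s
final state: V = 22.49 m/s, rpm = 1452 → n = rpm/60 = 24.200000 rev/s
target J* = 0.2119; solve J* = V/(n·D) for n: n = V/(J*·D) = 22.49/(0.2119 × 1.575) = 67.387282 rev/s
rpm = 60·n = 4043.236927

rpm = 4043.24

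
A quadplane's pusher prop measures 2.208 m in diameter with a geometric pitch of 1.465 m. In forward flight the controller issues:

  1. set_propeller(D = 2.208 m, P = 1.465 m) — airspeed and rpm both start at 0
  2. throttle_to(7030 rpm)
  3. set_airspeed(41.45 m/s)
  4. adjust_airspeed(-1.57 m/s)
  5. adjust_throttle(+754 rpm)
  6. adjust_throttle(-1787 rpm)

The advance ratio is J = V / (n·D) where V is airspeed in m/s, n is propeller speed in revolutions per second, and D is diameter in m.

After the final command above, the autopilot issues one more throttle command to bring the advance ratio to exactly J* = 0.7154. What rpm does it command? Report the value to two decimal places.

rpm = 1514.81

set_propeller: D = 2.208 m, P = 1.465 m (p = P/D = 0.663496); state ← (V=0, rpm=0)
throttle_to(7030): rpm ← 7030
set_airspeed(41.45): V ← 41.45 m/s
adjust_airspeed(-1.57): V ← 41.45 -1.57 = 39.88 m/s
adjust_throttle(+754): rpm ← 7030 +754 = 7784
adjust_throttle(-1787): rpm ← 7784 -1787 = 5997
final state: V = 39.88 m/s, rpm = 5997 → n = rpm/60 = 99.950000 rev/s
target J* = 0.7154; solve J* = V/(n·D) for n: n = V/(J*·D) = 39.88/(0.7154 × 2.208) = 25.246847 rev/s
rpm = 60·n = 1514.810808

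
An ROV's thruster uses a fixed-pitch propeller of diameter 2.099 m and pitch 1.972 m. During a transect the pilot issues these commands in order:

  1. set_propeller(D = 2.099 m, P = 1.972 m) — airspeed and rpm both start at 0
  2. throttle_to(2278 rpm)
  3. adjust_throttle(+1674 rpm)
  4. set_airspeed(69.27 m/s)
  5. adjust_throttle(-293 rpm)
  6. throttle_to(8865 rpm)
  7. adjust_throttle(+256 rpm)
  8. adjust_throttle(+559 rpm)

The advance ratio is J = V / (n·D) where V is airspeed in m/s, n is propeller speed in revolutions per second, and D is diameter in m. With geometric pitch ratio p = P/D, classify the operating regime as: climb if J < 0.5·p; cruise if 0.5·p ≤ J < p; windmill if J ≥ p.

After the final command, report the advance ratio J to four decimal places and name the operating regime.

J = 0.2046, regime = climb

set_propeller: D = 2.099 m, P = 1.972 m (p = P/D = 0.939495); state ← (V=0, rpm=0)
throttle_to(2278): rpm ← 2278
adjust_throttle(+1674): rpm ← 2278 +1674 = 3952
set_airspeed(69.27): V ← 69.27 m/s
adjust_throttle(-293): rpm ← 3952 -293 = 3659
throttle_to(8865): rpm ← 8865
adjust_throttle(+256): rpm ← 8865 +256 = 9121
adjust_throttle(+559): rpm ← 9121 +559 = 9680
final state: V = 69.27 m/s, rpm = 9680 → n = rpm/60 = 161.333333 rev/s
J = V / (n·D) = 69.27 / (161.333333 × 2.099) = 0.204554
regime bands: climb J<0.4697 | cruise [0.4697, 0.9395) | windmill J≥0.9395
J = 0.2046 → climb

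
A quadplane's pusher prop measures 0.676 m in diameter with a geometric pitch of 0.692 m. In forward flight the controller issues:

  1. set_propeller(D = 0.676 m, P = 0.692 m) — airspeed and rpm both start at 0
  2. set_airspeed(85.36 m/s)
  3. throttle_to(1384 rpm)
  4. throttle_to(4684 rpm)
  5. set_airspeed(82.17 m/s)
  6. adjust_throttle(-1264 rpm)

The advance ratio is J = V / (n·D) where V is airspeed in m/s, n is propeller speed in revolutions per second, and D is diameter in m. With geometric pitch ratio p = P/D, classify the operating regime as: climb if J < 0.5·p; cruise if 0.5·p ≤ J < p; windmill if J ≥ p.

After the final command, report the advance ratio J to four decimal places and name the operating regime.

set_propeller: D = 0.676 m, P = 0.692 m (p = P/D = 1.023669); state ← (V=0, rpm=0)
set_airspeed(85.36): V ← 85.36 m/s
throttle_to(1384): rpm ← 1384
throttle_to(4684): rpm ← 4684
set_airspeed(82.17): V ← 82.17 m/s
adjust_throttle(-1264): rpm ← 4684 -1264 = 3420
final state: V = 82.17 m/s, rpm = 3420 → n = rpm/60 = 57.000000 rev/s
J = V / (n·D) = 82.17 / (57.000000 × 0.676) = 2.132513
regime bands: climb J<0.5118 | cruise [0.5118, 1.0237) | windmill J≥1.0237
J = 2.1325 → windmill

J = 2.1325, regime = windmill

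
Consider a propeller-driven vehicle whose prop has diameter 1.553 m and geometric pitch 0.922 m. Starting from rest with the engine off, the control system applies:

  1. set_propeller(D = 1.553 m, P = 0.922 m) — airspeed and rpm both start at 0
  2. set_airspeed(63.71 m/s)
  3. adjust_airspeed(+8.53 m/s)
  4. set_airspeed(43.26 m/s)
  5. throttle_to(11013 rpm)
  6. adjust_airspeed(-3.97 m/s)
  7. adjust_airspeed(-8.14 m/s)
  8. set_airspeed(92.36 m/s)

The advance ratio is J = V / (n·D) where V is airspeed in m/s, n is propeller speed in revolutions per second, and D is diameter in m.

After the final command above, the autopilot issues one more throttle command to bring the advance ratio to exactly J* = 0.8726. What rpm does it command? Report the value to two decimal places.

set_propeller: D = 1.553 m, P = 0.922 m (p = P/D = 0.593690); state ← (V=0, rpm=0)
set_airspeed(63.71): V ← 63.71 m/s
adjust_airspeed(+8.53): V ← 63.71 +8.53 = 72.24 m/s
set_airspeed(43.26): V ← 43.26 m/s
throttle_to(11013): rpm ← 11013
adjust_airspeed(-3.97): V ← 43.26 -3.97 = 39.29 m/s
adjust_airspeed(-8.14): V ← 39.29 -8.14 = 31.15 m/s
set_airspeed(92.36): V ← 92.36 m/s
final state: V = 92.36 m/s, rpm = 11013 → n = rpm/60 = 183.550000 rev/s
target J* = 0.8726; solve J* = V/(n·D) for n: n = V/(J*·D) = 92.36/(0.8726 × 1.553) = 68.154927 rev/s
rpm = 60·n = 4089.295647

rpm = 4089.30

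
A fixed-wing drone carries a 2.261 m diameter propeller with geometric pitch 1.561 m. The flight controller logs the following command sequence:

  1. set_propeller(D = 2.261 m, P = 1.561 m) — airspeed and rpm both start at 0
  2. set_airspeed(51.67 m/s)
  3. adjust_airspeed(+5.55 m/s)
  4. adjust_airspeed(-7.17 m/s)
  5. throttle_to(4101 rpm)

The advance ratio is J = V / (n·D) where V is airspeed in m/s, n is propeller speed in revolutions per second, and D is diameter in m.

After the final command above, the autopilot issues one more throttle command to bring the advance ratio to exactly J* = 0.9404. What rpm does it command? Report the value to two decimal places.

set_propeller: D = 2.261 m, P = 1.561 m (p = P/D = 0.690402); state ← (V=0, rpm=0)
set_airspeed(51.67): V ← 51.67 m/s
adjust_airspeed(+5.55): V ← 51.67 +5.55 = 57.22 m/s
adjust_airspeed(-7.17): V ← 57.22 -7.17 = 50.05 m/s
throttle_to(4101): rpm ← 4101
final state: V = 50.05 m/s, rpm = 4101 → n = rpm/60 = 68.350000 rev/s
target J* = 0.9404; solve J* = V/(n·D) for n: n = V/(J*·D) = 50.05/(0.9404 × 2.261) = 23.539157 rev/s
rpm = 60·n = 1412.349399

rpm = 1412.35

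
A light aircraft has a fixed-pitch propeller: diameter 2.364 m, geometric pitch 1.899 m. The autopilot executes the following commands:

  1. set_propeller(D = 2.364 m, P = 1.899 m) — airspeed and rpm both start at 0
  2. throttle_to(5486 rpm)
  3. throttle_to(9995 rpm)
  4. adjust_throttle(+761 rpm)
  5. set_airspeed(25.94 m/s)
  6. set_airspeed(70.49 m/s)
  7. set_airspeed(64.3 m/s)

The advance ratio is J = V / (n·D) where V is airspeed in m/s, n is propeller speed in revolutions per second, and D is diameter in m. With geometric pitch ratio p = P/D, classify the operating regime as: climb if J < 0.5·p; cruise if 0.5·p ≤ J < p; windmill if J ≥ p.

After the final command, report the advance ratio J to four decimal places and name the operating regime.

J = 0.1517, regime = climb

set_propeller: D = 2.364 m, P = 1.899 m (p = P/D = 0.803299); state ← (V=0, rpm=0)
throttle_to(5486): rpm ← 5486
throttle_to(9995): rpm ← 9995
adjust_throttle(+761): rpm ← 9995 +761 = 10756
set_airspeed(25.94): V ← 25.94 m/s
set_airspeed(70.49): V ← 70.49 m/s
set_airspeed(64.3): V ← 64.3 m/s
final state: V = 64.3 m/s, rpm = 10756 → n = rpm/60 = 179.266667 rev/s
J = V / (n·D) = 64.3 / (179.266667 × 2.364) = 0.151727
regime bands: climb J<0.4016 | cruise [0.4016, 0.8033) | windmill J≥0.8033
J = 0.1517 → climb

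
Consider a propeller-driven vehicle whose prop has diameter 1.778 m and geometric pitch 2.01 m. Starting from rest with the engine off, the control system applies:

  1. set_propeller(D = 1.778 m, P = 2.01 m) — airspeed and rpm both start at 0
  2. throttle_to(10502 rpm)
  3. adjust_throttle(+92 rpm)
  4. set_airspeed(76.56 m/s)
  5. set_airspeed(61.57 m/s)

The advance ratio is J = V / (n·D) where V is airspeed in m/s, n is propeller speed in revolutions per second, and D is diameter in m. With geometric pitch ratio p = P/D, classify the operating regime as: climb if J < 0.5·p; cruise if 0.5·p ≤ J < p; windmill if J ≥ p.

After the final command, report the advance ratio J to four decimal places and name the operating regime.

J = 0.1961, regime = climb

set_propeller: D = 1.778 m, P = 2.01 m (p = P/D = 1.130484); state ← (V=0, rpm=0)
throttle_to(10502): rpm ← 10502
adjust_throttle(+92): rpm ← 10502 +92 = 10594
set_airspeed(76.56): V ← 76.56 m/s
set_airspeed(61.57): V ← 61.57 m/s
final state: V = 61.57 m/s, rpm = 10594 → n = rpm/60 = 176.566667 rev/s
J = V / (n·D) = 61.57 / (176.566667 × 1.778) = 0.196123
regime bands: climb J<0.5652 | cruise [0.5652, 1.1305) | windmill J≥1.1305
J = 0.1961 → climb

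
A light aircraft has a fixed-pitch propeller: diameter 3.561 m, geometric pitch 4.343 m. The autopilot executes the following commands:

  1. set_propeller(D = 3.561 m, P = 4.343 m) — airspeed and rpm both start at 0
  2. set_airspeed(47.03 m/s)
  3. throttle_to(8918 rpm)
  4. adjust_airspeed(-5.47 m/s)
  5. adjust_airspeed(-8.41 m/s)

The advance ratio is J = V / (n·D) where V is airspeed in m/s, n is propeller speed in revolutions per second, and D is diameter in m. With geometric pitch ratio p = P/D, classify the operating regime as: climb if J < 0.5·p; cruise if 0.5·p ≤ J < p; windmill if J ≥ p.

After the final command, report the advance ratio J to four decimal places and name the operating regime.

set_propeller: D = 3.561 m, P = 4.343 m (p = P/D = 1.219601); state ← (V=0, rpm=0)
set_airspeed(47.03): V ← 47.03 m/s
throttle_to(8918): rpm ← 8918
adjust_airspeed(-5.47): V ← 47.03 -5.47 = 41.56 m/s
adjust_airspeed(-8.41): V ← 41.56 -8.41 = 33.15 m/s
final state: V = 33.15 m/s, rpm = 8918 → n = rpm/60 = 148.633333 rev/s
J = V / (n·D) = 33.15 / (148.633333 × 3.561) = 0.062632
regime bands: climb J<0.6098 | cruise [0.6098, 1.2196) | windmill J≥1.2196
J = 0.0626 → climb

J = 0.0626, regime = climb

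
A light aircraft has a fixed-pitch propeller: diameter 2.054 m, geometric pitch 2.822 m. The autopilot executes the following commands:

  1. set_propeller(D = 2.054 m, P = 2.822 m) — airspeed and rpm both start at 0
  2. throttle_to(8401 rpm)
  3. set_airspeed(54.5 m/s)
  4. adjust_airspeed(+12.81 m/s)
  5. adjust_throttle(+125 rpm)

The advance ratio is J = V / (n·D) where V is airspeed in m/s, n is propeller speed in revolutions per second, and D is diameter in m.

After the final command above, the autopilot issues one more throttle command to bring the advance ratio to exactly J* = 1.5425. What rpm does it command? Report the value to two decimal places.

set_propeller: D = 2.054 m, P = 2.822 m (p = P/D = 1.373905); state ← (V=0, rpm=0)
throttle_to(8401): rpm ← 8401
set_airspeed(54.5): V ← 54.5 m/s
adjust_airspeed(+12.81): V ← 54.5 +12.81 = 67.31 m/s
adjust_throttle(+125): rpm ← 8401 +125 = 8526
final state: V = 67.31 m/s, rpm = 8526 → n = rpm/60 = 142.100000 rev/s
target J* = 1.5425; solve J* = V/(n·D) for n: n = V/(J*·D) = 67.31/(1.5425 × 2.054) = 21.244865 rev/s
rpm = 60·n = 1274.691908

rpm = 1274.69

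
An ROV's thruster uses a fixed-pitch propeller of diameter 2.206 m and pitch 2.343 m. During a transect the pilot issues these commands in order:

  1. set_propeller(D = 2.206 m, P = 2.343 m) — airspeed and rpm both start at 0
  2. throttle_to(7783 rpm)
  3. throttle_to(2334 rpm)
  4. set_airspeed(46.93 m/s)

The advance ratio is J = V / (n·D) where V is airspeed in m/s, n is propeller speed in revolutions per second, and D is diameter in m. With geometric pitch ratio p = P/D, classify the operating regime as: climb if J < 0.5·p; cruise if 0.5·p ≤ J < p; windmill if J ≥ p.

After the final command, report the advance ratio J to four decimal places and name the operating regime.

J = 0.5469, regime = cruise

set_propeller: D = 2.206 m, P = 2.343 m (p = P/D = 1.062103); state ← (V=0, rpm=0)
throttle_to(7783): rpm ← 7783
throttle_to(2334): rpm ← 2334
set_airspeed(46.93): V ← 46.93 m/s
final state: V = 46.93 m/s, rpm = 2334 → n = rpm/60 = 38.900000 rev/s
J = V / (n·D) = 46.93 / (38.900000 × 2.206) = 0.546884
regime bands: climb J<0.5311 | cruise [0.5311, 1.0621) | windmill J≥1.0621
J = 0.5469 → cruise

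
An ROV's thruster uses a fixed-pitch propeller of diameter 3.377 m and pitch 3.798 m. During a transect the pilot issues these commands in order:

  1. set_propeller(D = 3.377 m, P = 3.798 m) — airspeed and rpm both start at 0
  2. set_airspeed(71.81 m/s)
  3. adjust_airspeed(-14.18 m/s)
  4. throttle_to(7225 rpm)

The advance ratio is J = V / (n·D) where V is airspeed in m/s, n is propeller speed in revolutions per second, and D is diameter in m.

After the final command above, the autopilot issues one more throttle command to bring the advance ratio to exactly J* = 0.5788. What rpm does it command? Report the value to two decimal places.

rpm = 1769.05

set_propeller: D = 3.377 m, P = 3.798 m (p = P/D = 1.124667); state ← (V=0, rpm=0)
set_airspeed(71.81): V ← 71.81 m/s
adjust_airspeed(-14.18): V ← 71.81 -14.18 = 57.63 m/s
throttle_to(7225): rpm ← 7225
final state: V = 57.63 m/s, rpm = 7225 → n = rpm/60 = 120.416667 rev/s
target J* = 0.5788; solve J* = V/(n·D) for n: n = V/(J*·D) = 57.63/(0.5788 × 3.377) = 29.484179 rev/s
rpm = 60·n = 1769.050729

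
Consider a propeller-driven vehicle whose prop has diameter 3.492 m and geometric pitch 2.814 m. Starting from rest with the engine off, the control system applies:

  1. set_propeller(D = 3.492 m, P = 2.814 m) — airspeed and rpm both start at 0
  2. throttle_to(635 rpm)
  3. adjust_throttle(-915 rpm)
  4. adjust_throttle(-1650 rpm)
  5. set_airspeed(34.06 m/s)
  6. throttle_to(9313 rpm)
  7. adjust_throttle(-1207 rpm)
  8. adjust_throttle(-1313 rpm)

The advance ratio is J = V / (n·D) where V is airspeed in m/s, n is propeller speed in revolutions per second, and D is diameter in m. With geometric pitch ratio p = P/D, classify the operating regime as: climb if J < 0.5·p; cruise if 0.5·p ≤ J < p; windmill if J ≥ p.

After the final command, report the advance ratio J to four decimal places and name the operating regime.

J = 0.0862, regime = climb

set_propeller: D = 3.492 m, P = 2.814 m (p = P/D = 0.805842); state ← (V=0, rpm=0)
throttle_to(635): rpm ← 635
adjust_throttle(-915): rpm ← 635 -915 = -280
adjust_throttle(-1650): rpm ← -280 -1650 = -1930
set_airspeed(34.06): V ← 34.06 m/s
throttle_to(9313): rpm ← 9313
adjust_throttle(-1207): rpm ← 9313 -1207 = 8106
adjust_throttle(-1313): rpm ← 8106 -1313 = 6793
final state: V = 34.06 m/s, rpm = 6793 → n = rpm/60 = 113.216667 rev/s
J = V / (n·D) = 34.06 / (113.216667 × 3.492) = 0.086151
regime bands: climb J<0.4029 | cruise [0.4029, 0.8058) | windmill J≥0.8058
J = 0.0862 → climb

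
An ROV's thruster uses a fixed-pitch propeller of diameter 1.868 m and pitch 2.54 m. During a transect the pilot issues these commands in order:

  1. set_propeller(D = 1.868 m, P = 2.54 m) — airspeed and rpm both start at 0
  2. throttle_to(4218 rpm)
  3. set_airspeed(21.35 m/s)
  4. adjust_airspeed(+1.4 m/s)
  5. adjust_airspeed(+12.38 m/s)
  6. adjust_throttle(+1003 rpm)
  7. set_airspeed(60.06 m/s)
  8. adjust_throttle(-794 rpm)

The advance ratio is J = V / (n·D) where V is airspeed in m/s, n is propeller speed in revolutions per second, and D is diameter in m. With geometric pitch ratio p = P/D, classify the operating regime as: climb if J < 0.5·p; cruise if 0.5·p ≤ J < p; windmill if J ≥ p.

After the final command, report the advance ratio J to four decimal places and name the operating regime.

set_propeller: D = 1.868 m, P = 2.54 m (p = P/D = 1.359743); state ← (V=0, rpm=0)
throttle_to(4218): rpm ← 4218
set_airspeed(21.35): V ← 21.35 m/s
adjust_airspeed(+1.4): V ← 21.35 +1.4 = 22.75 m/s
adjust_airspeed(+12.38): V ← 22.75 +12.38 = 35.13 m/s
adjust_throttle(+1003): rpm ← 4218 +1003 = 5221
set_airspeed(60.06): V ← 60.06 m/s
adjust_throttle(-794): rpm ← 5221 -794 = 4427
final state: V = 60.06 m/s, rpm = 4427 → n = rpm/60 = 73.783333 rev/s
J = V / (n·D) = 60.06 / (73.783333 × 1.868) = 0.435763
regime bands: climb J<0.6799 | cruise [0.6799, 1.3597) | windmill J≥1.3597
J = 0.4358 → climb

J = 0.4358, regime = climb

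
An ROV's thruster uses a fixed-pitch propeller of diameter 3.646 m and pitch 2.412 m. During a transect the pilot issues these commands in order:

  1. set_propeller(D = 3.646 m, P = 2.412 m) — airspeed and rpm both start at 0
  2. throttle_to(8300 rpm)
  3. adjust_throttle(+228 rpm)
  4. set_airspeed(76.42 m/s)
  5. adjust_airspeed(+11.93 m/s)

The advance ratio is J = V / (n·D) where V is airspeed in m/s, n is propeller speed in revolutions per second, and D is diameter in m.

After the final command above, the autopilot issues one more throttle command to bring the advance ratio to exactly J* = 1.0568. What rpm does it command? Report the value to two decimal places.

rpm = 1375.78

set_propeller: D = 3.646 m, P = 2.412 m (p = P/D = 0.661547); state ← (V=0, rpm=0)
throttle_to(8300): rpm ← 8300
adjust_throttle(+228): rpm ← 8300 +228 = 8528
set_airspeed(76.42): V ← 76.42 m/s
adjust_airspeed(+11.93): V ← 76.42 +11.93 = 88.35 m/s
final state: V = 88.35 m/s, rpm = 8528 → n = rpm/60 = 142.133333 rev/s
target J* = 1.0568; solve J* = V/(n·D) for n: n = V/(J*·D) = 88.35/(1.0568 × 3.646) = 22.929632 rev/s
rpm = 60·n = 1375.777921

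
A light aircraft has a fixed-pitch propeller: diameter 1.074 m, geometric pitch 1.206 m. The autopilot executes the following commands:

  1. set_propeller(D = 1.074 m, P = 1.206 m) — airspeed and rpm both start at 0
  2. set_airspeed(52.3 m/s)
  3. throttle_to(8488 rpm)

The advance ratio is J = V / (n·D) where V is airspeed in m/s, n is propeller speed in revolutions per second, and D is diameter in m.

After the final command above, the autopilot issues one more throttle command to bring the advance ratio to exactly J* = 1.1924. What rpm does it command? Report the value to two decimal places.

rpm = 2450.34

set_propeller: D = 1.074 m, P = 1.206 m (p = P/D = 1.122905); state ← (V=0, rpm=0)
set_airspeed(52.3): V ← 52.3 m/s
throttle_to(8488): rpm ← 8488
final state: V = 52.3 m/s, rpm = 8488 → n = rpm/60 = 141.466667 rev/s
target J* = 1.1924; solve J* = V/(n·D) for n: n = V/(J*·D) = 52.3/(1.1924 × 1.074) = 40.839032 rev/s
rpm = 60·n = 2450.341923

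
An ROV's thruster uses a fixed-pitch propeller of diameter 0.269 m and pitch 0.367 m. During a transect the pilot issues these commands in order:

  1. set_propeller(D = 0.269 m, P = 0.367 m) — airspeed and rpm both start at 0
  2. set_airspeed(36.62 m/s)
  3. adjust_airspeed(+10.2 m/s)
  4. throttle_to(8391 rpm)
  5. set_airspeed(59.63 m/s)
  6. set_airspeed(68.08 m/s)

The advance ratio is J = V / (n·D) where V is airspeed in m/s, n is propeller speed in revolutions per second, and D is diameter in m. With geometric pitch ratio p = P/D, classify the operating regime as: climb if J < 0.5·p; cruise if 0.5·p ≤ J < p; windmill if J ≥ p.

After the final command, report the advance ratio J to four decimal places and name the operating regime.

J = 1.8097, regime = windmill

set_propeller: D = 0.269 m, P = 0.367 m (p = P/D = 1.364312); state ← (V=0, rpm=0)
set_airspeed(36.62): V ← 36.62 m/s
adjust_airspeed(+10.2): V ← 36.62 +10.2 = 46.82 m/s
throttle_to(8391): rpm ← 8391
set_airspeed(59.63): V ← 59.63 m/s
set_airspeed(68.08): V ← 68.08 m/s
final state: V = 68.08 m/s, rpm = 8391 → n = rpm/60 = 139.850000 rev/s
J = V / (n·D) = 68.08 / (139.850000 × 0.269) = 1.809693
regime bands: climb J<0.6822 | cruise [0.6822, 1.3643) | windmill J≥1.3643
J = 1.8097 → windmill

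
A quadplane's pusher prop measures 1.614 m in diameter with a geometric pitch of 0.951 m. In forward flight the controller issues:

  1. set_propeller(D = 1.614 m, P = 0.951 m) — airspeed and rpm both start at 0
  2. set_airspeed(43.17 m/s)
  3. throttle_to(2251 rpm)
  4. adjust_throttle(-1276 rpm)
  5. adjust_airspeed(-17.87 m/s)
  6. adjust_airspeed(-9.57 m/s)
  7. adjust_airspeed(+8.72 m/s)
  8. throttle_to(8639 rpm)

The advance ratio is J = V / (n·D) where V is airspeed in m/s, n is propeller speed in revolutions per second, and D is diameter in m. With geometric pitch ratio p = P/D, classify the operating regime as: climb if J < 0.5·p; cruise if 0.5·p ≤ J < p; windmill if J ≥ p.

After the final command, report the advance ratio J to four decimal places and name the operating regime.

set_propeller: D = 1.614 m, P = 0.951 m (p = P/D = 0.589219); state ← (V=0, rpm=0)
set_airspeed(43.17): V ← 43.17 m/s
throttle_to(2251): rpm ← 2251
adjust_throttle(-1276): rpm ← 2251 -1276 = 975
adjust_airspeed(-17.87): V ← 43.17 -17.87 = 25.3 m/s
adjust_airspeed(-9.57): V ← 25.3 -9.57 = 15.73 m/s
adjust_airspeed(+8.72): V ← 15.73 +8.72 = 24.45 m/s
throttle_to(8639): rpm ← 8639
final state: V = 24.45 m/s, rpm = 8639 → n = rpm/60 = 143.983333 rev/s
J = V / (n·D) = 24.45 / (143.983333 × 1.614) = 0.105211
regime bands: climb J<0.2946 | cruise [0.2946, 0.5892) | windmill J≥0.5892
J = 0.1052 → climb

J = 0.1052, regime = climb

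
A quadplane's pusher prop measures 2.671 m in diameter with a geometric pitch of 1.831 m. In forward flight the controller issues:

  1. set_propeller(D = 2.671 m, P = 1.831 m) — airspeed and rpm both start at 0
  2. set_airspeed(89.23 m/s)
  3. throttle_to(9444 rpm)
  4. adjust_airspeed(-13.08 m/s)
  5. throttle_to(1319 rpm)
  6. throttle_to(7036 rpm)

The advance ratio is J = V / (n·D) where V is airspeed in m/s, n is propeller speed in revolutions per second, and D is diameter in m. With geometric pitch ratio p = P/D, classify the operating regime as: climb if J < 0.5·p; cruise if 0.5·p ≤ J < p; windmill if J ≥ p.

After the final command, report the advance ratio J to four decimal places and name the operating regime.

J = 0.2431, regime = climb

set_propeller: D = 2.671 m, P = 1.831 m (p = P/D = 0.685511); state ← (V=0, rpm=0)
set_airspeed(89.23): V ← 89.23 m/s
throttle_to(9444): rpm ← 9444
adjust_airspeed(-13.08): V ← 89.23 -13.08 = 76.15 m/s
throttle_to(1319): rpm ← 1319
throttle_to(7036): rpm ← 7036
final state: V = 76.15 m/s, rpm = 7036 → n = rpm/60 = 117.266667 rev/s
J = V / (n·D) = 76.15 / (117.266667 × 2.671) = 0.243120
regime bands: climb J<0.3428 | cruise [0.3428, 0.6855) | windmill J≥0.6855
J = 0.2431 → climb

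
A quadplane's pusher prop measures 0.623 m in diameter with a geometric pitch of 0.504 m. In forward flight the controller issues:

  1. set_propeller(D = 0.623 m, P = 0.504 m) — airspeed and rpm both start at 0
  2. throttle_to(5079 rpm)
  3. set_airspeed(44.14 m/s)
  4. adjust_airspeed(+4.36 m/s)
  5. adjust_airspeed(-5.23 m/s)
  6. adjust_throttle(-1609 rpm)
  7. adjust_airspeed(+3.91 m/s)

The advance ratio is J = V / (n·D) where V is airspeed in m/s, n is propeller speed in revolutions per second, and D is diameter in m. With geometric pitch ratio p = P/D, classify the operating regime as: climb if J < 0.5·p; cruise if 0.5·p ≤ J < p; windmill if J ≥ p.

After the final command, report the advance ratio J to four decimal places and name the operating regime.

J = 1.3095, regime = windmill

set_propeller: D = 0.623 m, P = 0.504 m (p = P/D = 0.808989); state ← (V=0, rpm=0)
throttle_to(5079): rpm ← 5079
set_airspeed(44.14): V ← 44.14 m/s
adjust_airspeed(+4.36): V ← 44.14 +4.36 = 48.5 m/s
adjust_airspeed(-5.23): V ← 48.5 -5.23 = 43.27 m/s
adjust_throttle(-1609): rpm ← 5079 -1609 = 3470
adjust_airspeed(+3.91): V ← 43.27 +3.91 = 47.18 m/s
final state: V = 47.18 m/s, rpm = 3470 → n = rpm/60 = 57.833333 rev/s
J = V / (n·D) = 47.18 / (57.833333 × 0.623) = 1.309458
regime bands: climb J<0.4045 | cruise [0.4045, 0.8090) | windmill J≥0.8090
J = 1.3095 → windmill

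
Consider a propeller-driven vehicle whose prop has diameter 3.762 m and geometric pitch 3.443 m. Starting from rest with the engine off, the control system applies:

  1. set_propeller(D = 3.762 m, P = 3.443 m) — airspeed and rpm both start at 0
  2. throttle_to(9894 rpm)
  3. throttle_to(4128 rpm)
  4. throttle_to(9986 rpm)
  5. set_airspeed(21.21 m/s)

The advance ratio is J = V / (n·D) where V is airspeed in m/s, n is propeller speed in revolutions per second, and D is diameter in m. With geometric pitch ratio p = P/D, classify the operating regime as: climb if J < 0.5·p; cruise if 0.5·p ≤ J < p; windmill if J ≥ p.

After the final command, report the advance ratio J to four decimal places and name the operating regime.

set_propeller: D = 3.762 m, P = 3.443 m (p = P/D = 0.915205); state ← (V=0, rpm=0)
throttle_to(9894): rpm ← 9894
throttle_to(4128): rpm ← 4128
throttle_to(9986): rpm ← 9986
set_airspeed(21.21): V ← 21.21 m/s
final state: V = 21.21 m/s, rpm = 9986 → n = rpm/60 = 166.433333 rev/s
J = V / (n·D) = 21.21 / (166.433333 × 3.762) = 0.033875
regime bands: climb J<0.4576 | cruise [0.4576, 0.9152) | windmill J≥0.9152
J = 0.0339 → climb

J = 0.0339, regime = climb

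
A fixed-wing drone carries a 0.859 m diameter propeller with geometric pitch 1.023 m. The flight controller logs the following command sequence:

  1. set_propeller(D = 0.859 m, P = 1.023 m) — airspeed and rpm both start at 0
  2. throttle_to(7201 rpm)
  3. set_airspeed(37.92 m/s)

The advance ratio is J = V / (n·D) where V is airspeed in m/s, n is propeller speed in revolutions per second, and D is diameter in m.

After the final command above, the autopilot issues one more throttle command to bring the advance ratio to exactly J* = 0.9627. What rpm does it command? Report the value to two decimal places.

set_propeller: D = 0.859 m, P = 1.023 m (p = P/D = 1.190920); state ← (V=0, rpm=0)
throttle_to(7201): rpm ← 7201
set_airspeed(37.92): V ← 37.92 m/s
final state: V = 37.92 m/s, rpm = 7201 → n = rpm/60 = 120.016667 rev/s
target J* = 0.9627; solve J* = V/(n·D) for n: n = V/(J*·D) = 37.92/(0.9627 × 0.859) = 45.854736 rev/s
rpm = 60·n = 2751.284132

rpm = 2751.28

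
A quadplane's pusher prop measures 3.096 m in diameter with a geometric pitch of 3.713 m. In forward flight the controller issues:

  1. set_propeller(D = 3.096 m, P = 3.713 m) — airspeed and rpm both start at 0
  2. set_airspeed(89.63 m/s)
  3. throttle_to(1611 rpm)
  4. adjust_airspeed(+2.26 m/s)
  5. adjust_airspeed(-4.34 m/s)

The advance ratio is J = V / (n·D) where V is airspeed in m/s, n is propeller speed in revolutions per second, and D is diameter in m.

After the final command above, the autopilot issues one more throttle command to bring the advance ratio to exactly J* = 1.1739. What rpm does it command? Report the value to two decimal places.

rpm = 1445.36

set_propeller: D = 3.096 m, P = 3.713 m (p = P/D = 1.199289); state ← (V=0, rpm=0)
set_airspeed(89.63): V ← 89.63 m/s
throttle_to(1611): rpm ← 1611
adjust_airspeed(+2.26): V ← 89.63 +2.26 = 91.89 m/s
adjust_airspeed(-4.34): V ← 91.89 -4.34 = 87.55 m/s
final state: V = 87.55 m/s, rpm = 1611 → n = rpm/60 = 26.850000 rev/s
target J* = 1.1739; solve J* = V/(n·D) for n: n = V/(J*·D) = 87.55/(1.1739 × 3.096) = 24.089295 rev/s
rpm = 60·n = 1445.357719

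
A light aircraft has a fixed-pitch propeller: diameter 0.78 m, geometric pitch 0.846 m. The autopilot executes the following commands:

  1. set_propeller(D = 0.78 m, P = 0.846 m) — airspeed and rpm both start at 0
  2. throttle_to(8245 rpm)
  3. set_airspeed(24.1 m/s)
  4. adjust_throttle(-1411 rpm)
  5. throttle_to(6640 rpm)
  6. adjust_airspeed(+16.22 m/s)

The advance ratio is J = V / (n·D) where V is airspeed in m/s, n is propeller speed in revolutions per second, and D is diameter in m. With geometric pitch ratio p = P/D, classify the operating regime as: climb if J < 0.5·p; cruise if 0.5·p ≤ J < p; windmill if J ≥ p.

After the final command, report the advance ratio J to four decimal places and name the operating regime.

set_propeller: D = 0.78 m, P = 0.846 m (p = P/D = 1.084615); state ← (V=0, rpm=0)
throttle_to(8245): rpm ← 8245
set_airspeed(24.1): V ← 24.1 m/s
adjust_throttle(-1411): rpm ← 8245 -1411 = 6834
throttle_to(6640): rpm ← 6640
adjust_airspeed(+16.22): V ← 24.1 +16.22 = 40.32 m/s
final state: V = 40.32 m/s, rpm = 6640 → n = rpm/60 = 110.666667 rev/s
J = V / (n·D) = 40.32 / (110.666667 × 0.78) = 0.467099
regime bands: climb J<0.5423 | cruise [0.5423, 1.0846) | windmill J≥1.0846
J = 0.4671 → climb

J = 0.4671, regime = climb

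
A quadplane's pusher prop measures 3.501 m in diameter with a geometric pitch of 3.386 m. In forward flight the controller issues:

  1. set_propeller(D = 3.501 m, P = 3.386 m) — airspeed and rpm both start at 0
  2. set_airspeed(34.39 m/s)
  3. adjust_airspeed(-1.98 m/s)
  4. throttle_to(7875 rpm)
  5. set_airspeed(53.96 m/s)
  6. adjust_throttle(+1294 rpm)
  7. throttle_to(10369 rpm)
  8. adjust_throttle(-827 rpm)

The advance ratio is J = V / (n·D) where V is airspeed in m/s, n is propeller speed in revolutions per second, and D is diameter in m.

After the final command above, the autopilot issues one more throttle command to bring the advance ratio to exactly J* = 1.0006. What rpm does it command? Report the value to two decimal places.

rpm = 924.21

set_propeller: D = 3.501 m, P = 3.386 m (p = P/D = 0.967152); state ← (V=0, rpm=0)
set_airspeed(34.39): V ← 34.39 m/s
adjust_airspeed(-1.98): V ← 34.39 -1.98 = 32.41 m/s
throttle_to(7875): rpm ← 7875
set_airspeed(53.96): V ← 53.96 m/s
adjust_throttle(+1294): rpm ← 7875 +1294 = 9169
throttle_to(10369): rpm ← 10369
adjust_throttle(-827): rpm ← 10369 -827 = 9542
final state: V = 53.96 m/s, rpm = 9542 → n = rpm/60 = 159.033333 rev/s
target J* = 1.0006; solve J* = V/(n·D) for n: n = V/(J*·D) = 53.96/(1.0006 × 3.501) = 15.403497 rev/s
rpm = 60·n = 924.209827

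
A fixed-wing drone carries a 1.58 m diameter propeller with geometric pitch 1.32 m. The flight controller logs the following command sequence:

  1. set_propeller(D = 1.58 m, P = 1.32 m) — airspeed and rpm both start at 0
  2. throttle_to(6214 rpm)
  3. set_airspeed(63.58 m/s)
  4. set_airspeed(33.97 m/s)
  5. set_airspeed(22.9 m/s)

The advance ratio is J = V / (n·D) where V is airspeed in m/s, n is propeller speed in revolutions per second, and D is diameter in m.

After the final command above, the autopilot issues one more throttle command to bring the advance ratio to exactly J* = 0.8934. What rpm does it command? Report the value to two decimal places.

set_propeller: D = 1.58 m, P = 1.32 m (p = P/D = 0.835443); state ← (V=0, rpm=0)
throttle_to(6214): rpm ← 6214
set_airspeed(63.58): V ← 63.58 m/s
set_airspeed(33.97): V ← 33.97 m/s
set_airspeed(22.9): V ← 22.9 m/s
final state: V = 22.9 m/s, rpm = 6214 → n = rpm/60 = 103.566667 rev/s
target J* = 0.8934; solve J* = V/(n·D) for n: n = V/(J*·D) = 22.9/(0.8934 × 1.58) = 16.223048 rev/s
rpm = 60·n = 973.382867

rpm = 973.38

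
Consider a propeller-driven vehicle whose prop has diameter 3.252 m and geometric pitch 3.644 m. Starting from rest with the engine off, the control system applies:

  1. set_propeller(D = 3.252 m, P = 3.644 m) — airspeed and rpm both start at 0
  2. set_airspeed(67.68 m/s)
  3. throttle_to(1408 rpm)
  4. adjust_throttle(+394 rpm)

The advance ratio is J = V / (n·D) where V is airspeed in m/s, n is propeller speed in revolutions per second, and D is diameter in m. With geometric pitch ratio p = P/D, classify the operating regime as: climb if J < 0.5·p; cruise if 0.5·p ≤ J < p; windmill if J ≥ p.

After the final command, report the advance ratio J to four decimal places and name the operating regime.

J = 0.6930, regime = cruise

set_propeller: D = 3.252 m, P = 3.644 m (p = P/D = 1.120541); state ← (V=0, rpm=0)
set_airspeed(67.68): V ← 67.68 m/s
throttle_to(1408): rpm ← 1408
adjust_throttle(+394): rpm ← 1408 +394 = 1802
final state: V = 67.68 m/s, rpm = 1802 → n = rpm/60 = 30.033333 rev/s
J = V / (n·D) = 67.68 / (30.033333 × 3.252) = 0.692957
regime bands: climb J<0.5603 | cruise [0.5603, 1.1205) | windmill J≥1.1205
J = 0.6930 → cruise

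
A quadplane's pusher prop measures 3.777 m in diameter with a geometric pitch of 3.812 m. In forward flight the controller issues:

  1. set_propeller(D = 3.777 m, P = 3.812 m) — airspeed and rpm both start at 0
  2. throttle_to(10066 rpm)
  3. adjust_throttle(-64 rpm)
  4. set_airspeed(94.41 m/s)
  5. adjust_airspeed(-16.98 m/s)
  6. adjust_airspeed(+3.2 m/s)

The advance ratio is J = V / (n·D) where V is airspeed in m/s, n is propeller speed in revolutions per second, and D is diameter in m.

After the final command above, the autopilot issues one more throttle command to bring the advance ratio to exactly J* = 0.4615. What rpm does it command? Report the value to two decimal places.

set_propeller: D = 3.777 m, P = 3.812 m (p = P/D = 1.009267); state ← (V=0, rpm=0)
throttle_to(10066): rpm ← 10066
adjust_throttle(-64): rpm ← 10066 -64 = 10002
set_airspeed(94.41): V ← 94.41 m/s
adjust_airspeed(-16.98): V ← 94.41 -16.98 = 77.43 m/s
adjust_airspeed(+3.2): V ← 77.43 +3.2 = 80.63 m/s
final state: V = 80.63 m/s, rpm = 10002 → n = rpm/60 = 166.700000 rev/s
target J* = 0.4615; solve J* = V/(n·D) for n: n = V/(J*·D) = 80.63/(0.4615 × 3.777) = 46.257054 rev/s
rpm = 60·n = 2775.423237

rpm = 2775.42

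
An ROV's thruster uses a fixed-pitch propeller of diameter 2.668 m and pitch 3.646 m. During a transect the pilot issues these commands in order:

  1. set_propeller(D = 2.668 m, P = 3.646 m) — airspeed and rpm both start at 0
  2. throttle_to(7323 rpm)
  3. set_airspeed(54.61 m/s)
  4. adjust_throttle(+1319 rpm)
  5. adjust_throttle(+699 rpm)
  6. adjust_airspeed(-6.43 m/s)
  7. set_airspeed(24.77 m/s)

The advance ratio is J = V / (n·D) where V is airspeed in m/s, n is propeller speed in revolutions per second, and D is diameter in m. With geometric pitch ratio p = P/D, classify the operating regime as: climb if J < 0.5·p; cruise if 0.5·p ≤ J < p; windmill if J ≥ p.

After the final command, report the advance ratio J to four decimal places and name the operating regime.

J = 0.0596, regime = climb

set_propeller: D = 2.668 m, P = 3.646 m (p = P/D = 1.366567); state ← (V=0, rpm=0)
throttle_to(7323): rpm ← 7323
set_airspeed(54.61): V ← 54.61 m/s
adjust_throttle(+1319): rpm ← 7323 +1319 = 8642
adjust_throttle(+699): rpm ← 8642 +699 = 9341
adjust_airspeed(-6.43): V ← 54.61 -6.43 = 48.18 m/s
set_airspeed(24.77): V ← 24.77 m/s
final state: V = 24.77 m/s, rpm = 9341 → n = rpm/60 = 155.683333 rev/s
J = V / (n·D) = 24.77 / (155.683333 × 2.668) = 0.059635
regime bands: climb J<0.6833 | cruise [0.6833, 1.3666) | windmill J≥1.3666
J = 0.0596 → climb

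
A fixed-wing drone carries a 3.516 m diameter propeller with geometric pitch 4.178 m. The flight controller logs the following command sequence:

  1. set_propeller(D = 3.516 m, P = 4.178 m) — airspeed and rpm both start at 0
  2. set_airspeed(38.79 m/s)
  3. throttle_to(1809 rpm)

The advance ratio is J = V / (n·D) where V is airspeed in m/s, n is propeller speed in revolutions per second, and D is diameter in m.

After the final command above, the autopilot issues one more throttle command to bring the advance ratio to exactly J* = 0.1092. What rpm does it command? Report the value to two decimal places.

set_propeller: D = 3.516 m, P = 4.178 m (p = P/D = 1.188282); state ← (V=0, rpm=0)
set_airspeed(38.79): V ← 38.79 m/s
throttle_to(1809): rpm ← 1809
final state: V = 38.79 m/s, rpm = 1809 → n = rpm/60 = 30.150000 rev/s
target J* = 0.1092; solve J* = V/(n·D) for n: n = V/(J*·D) = 38.79/(0.1092 × 3.516) = 101.029517 rev/s
rpm = 60·n = 6061.770994

rpm = 6061.77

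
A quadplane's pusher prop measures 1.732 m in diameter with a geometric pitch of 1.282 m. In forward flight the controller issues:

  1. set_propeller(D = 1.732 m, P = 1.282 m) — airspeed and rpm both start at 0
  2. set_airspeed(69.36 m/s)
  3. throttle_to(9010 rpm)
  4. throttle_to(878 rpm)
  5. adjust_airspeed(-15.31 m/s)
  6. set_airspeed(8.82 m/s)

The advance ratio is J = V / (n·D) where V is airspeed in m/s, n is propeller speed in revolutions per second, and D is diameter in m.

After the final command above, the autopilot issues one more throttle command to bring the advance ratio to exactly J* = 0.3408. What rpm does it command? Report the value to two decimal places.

set_propeller: D = 1.732 m, P = 1.282 m (p = P/D = 0.740185); state ← (V=0, rpm=0)
set_airspeed(69.36): V ← 69.36 m/s
throttle_to(9010): rpm ← 9010
throttle_to(878): rpm ← 878
adjust_airspeed(-15.31): V ← 69.36 -15.31 = 54.05 m/s
set_airspeed(8.82): V ← 8.82 m/s
final state: V = 8.82 m/s, rpm = 878 → n = rpm/60 = 14.633333 rev/s
target J* = 0.3408; solve J* = V/(n·D) for n: n = V/(J*·D) = 8.82/(0.3408 × 1.732) = 14.942426 rev/s
rpm = 60·n = 896.545555

rpm = 896.55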